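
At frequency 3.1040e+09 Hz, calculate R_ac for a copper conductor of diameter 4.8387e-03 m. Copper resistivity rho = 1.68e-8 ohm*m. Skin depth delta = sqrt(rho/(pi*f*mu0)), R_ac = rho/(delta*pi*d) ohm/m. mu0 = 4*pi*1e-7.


delta = sqrt(1.68e-8 / (pi * 3.1040e+09 * 4*pi*1e-7)) = 1.170884e-06 m
R_ac = 1.68e-8 / (1.170884e-06 * pi * 4.8387e-03) = 0.9439 ohm/m

0.9439 ohm/m


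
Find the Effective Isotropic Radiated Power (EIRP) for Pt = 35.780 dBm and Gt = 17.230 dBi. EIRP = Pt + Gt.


EIRP = Pt + Gt = 35.780 + 17.230 = 53.01 dBm

53.01 dBm


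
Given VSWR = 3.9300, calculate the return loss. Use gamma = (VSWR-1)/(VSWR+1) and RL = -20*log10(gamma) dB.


gamma = (3.9300 - 1) / (3.9300 + 1) = 0.5943205
RL = -20 * log10(0.5943205) = 4.520 dB

4.520 dB


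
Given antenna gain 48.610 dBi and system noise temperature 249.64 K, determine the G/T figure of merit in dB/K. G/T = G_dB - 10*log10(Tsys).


G/T = 48.610 - 10*log10(249.64) = 48.610 - 23.97314 = 24.64 dB/K

24.64 dB/K


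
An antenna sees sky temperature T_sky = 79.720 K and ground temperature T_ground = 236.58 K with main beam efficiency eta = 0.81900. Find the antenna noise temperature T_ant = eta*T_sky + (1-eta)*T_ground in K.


T_ant = 0.81900 * 79.720 + (1 - 0.81900) * 236.58 = 108.1 K

108.1 K


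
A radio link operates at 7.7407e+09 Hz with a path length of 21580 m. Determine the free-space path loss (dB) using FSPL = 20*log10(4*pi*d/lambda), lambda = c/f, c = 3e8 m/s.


lambda = c / f = 3.0000e+08 / 7.7407e+09 = 0.03875618 m
FSPL = 20 * log10(4*pi*21580/0.03875618) = 136.9 dB

136.9 dB


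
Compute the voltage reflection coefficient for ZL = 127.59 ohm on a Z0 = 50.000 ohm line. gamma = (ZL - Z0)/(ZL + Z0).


gamma = (127.59 - 50.000) / (127.59 + 50.000) = 0.4369

0.4369


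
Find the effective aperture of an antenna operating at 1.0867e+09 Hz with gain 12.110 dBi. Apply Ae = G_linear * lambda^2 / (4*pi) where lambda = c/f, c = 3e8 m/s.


lambda = c / f = 3.0000e+08 / 1.0867e+09 = 0.2760652 m
G_linear = 10^(12.110/10) = 16.25549
Ae = G_linear * lambda^2 / (4*pi) = 16.25549 * 0.2760652^2 / (4*pi) = 0.09859 m^2

0.09859 m^2


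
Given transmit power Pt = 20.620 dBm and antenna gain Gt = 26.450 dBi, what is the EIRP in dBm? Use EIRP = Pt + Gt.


EIRP = Pt + Gt = 20.620 + 26.450 = 47.07 dBm

47.07 dBm


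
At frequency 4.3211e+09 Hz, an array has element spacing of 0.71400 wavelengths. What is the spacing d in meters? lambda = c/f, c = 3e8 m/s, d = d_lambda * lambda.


lambda = c / f = 3.0000e+08 / 4.3211e+09 = 0.06942677 m
d = 0.71400 * 0.06942677 = 0.04957 m

0.04957 m


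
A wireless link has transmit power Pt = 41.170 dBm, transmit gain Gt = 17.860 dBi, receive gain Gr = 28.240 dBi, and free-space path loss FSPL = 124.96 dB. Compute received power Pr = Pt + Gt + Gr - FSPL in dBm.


Pr = 41.170 + 17.860 + 28.240 - 124.96 = -37.69 dBm

-37.69 dBm


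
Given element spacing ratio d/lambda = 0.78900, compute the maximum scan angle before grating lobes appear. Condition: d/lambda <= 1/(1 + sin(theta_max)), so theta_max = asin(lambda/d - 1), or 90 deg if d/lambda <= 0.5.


lambda/d - 1 = 1/0.78900 - 1 = 0.2674271
theta_max = asin(0.2674271) = 15.51 deg

15.51 deg


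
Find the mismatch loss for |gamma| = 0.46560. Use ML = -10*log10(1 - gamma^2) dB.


ML = -10 * log10(1 - 0.46560^2) = -10 * log10(0.78321664) = 1.061 dB

1.061 dB


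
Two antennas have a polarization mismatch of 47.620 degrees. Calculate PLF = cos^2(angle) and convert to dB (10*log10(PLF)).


PLF_linear = cos^2(47.620 deg) = 0.4543361
PLF_dB = 10 * log10(0.4543361) = -3.426 dB

-3.426 dB


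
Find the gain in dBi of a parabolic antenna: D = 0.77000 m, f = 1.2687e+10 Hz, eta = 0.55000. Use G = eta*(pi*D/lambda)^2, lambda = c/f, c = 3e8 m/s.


lambda = c / f = 3.0000e+08 / 1.2687e+10 = 0.02364625 m
G_linear = 0.55000 * (pi * 0.77000 / 0.02364625)^2 = 5755.981
G_dBi = 10 * log10(5755.981) = 37.60 dBi

37.60 dBi


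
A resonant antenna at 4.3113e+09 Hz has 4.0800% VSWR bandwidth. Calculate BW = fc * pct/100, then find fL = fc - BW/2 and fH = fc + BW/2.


BW = 4.3113e+09 * 4.0800/100 = 1.759010e+08 Hz
fL = 4.3113e+09 - 1.759010e+08/2 = 4.223e+09 Hz
fH = 4.3113e+09 + 1.759010e+08/2 = 4.399e+09 Hz

BW=1.759e+08 Hz, fL=4.223e+09 Hz, fH=4.399e+09 Hz


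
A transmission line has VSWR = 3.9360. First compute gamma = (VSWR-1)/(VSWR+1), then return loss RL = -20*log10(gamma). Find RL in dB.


gamma = (3.9360 - 1) / (3.9360 + 1) = 0.5948136
RL = -20 * log10(0.5948136) = 4.512 dB

4.512 dB


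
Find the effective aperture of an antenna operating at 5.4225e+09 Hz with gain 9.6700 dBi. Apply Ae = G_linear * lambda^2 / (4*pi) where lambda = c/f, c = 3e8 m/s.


lambda = c / f = 3.0000e+08 / 5.4225e+09 = 0.05532503 m
G_linear = 10^(9.6700/10) = 9.268298
Ae = G_linear * lambda^2 / (4*pi) = 9.268298 * 0.05532503^2 / (4*pi) = 2.258e-03 m^2

2.258e-03 m^2


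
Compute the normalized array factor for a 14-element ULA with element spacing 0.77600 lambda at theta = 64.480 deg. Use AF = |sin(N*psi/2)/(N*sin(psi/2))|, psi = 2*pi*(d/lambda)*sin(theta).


psi = 2*pi*0.77600*sin(64.480 deg) = 4.400049 rad
AF = |sin(14*4.400049/2) / (14*sin(4.400049/2))| = 0.05102

0.05102


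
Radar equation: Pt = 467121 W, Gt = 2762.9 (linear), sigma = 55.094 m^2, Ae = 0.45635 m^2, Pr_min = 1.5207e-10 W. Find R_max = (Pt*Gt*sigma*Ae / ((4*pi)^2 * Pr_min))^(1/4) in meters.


R^4 = 467121*2762.9*55.094*0.45635 / ((4*pi)^2 * 1.5207e-10) = 1.351244e+18
R_max = 1.351244e+18^0.25 = 34094 m

34094 m


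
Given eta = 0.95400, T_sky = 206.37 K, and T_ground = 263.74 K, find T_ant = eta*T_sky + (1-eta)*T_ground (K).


T_ant = 0.95400 * 206.37 + (1 - 0.95400) * 263.74 = 209.0 K

209.0 K


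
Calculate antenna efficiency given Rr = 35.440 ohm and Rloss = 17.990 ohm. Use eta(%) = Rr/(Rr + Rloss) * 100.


eta = 35.440 / (35.440 + 17.990) * 100 = 66.33%

66.33%


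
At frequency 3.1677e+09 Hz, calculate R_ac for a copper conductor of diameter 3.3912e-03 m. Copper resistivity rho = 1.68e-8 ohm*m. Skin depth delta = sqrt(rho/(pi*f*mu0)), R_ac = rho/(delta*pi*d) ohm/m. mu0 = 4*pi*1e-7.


delta = sqrt(1.68e-8 / (pi * 3.1677e+09 * 4*pi*1e-7)) = 1.159052e-06 m
R_ac = 1.68e-8 / (1.159052e-06 * pi * 3.3912e-03) = 1.361 ohm/m

1.361 ohm/m


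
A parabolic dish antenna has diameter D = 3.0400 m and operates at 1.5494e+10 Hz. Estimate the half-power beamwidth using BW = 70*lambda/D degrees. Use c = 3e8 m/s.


lambda = c / f = 3.0000e+08 / 1.5494e+10 = 0.01936233 m
BW = 70 * 0.01936233 / 3.0400 = 0.4458 deg

0.4458 deg


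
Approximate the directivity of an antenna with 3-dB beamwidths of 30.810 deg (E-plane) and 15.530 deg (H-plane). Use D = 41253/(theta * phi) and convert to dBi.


D_linear = 41253 / (30.810 * 15.530) = 86.21690
D_dBi = 10 * log10(86.21690) = 19.36 dBi

19.36 dBi


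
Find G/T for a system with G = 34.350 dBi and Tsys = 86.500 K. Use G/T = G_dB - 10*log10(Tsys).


G/T = 34.350 - 10*log10(86.500) = 34.350 - 19.37016 = 14.98 dB/K

14.98 dB/K


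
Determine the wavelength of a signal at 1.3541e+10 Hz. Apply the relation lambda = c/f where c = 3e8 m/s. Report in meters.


lambda = c / f = 3.0000e+08 / 1.3541e+10 = 0.02215 m

0.02215 m


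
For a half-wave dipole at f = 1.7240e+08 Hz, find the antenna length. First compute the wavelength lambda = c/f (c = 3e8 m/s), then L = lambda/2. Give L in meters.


lambda = c / f = 3.0000e+08 / 1.7240e+08 = 1.740139 m
L = lambda / 2 = 1.740139 / 2 = 0.8701 m

0.8701 m


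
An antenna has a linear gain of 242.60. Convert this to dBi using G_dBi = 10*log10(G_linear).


G_dBi = 10 * log10(242.60) = 23.85 dBi

23.85 dBi


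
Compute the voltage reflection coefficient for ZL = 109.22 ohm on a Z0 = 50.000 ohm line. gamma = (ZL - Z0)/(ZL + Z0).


gamma = (109.22 - 50.000) / (109.22 + 50.000) = 0.3719

0.3719


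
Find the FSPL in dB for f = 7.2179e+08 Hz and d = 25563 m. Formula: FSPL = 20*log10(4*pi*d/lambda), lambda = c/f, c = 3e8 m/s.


lambda = c / f = 3.0000e+08 / 7.2179e+08 = 0.4156334 m
FSPL = 20 * log10(4*pi*25563/0.4156334) = 117.8 dB

117.8 dB


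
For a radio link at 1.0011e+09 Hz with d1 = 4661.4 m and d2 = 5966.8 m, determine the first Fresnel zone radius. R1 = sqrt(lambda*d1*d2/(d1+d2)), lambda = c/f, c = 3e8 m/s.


lambda = c / f = 3.0000e+08 / 1.0011e+09 = 0.2996704 m
R1 = sqrt(0.2996704 * 4661.4 * 5966.8 / (4661.4 + 5966.8)) = 28.00 m

28.00 m


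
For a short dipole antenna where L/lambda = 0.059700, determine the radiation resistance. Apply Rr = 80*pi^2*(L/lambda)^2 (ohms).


Rr = 80 * pi^2 * (0.059700)^2 = 80 * 9.869604 * 3.564090e-03 = 2.814 ohm

2.814 ohm


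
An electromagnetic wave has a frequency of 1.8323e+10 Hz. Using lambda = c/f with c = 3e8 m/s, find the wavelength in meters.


lambda = c / f = 3.0000e+08 / 1.8323e+10 = 0.01637 m

0.01637 m


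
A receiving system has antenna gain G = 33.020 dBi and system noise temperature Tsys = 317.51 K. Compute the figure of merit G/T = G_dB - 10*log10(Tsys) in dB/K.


G/T = 33.020 - 10*log10(317.51) = 33.020 - 25.01757 = 8.002 dB/K

8.002 dB/K


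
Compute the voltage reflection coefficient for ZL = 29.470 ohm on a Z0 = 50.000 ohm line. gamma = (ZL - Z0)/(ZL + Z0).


gamma = (29.470 - 50.000) / (29.470 + 50.000) = -0.2583

-0.2583


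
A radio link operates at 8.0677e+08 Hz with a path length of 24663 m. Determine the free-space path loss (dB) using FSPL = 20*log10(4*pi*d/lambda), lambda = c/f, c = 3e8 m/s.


lambda = c / f = 3.0000e+08 / 8.0677e+08 = 0.3718532 m
FSPL = 20 * log10(4*pi*24663/0.3718532) = 118.4 dB

118.4 dB


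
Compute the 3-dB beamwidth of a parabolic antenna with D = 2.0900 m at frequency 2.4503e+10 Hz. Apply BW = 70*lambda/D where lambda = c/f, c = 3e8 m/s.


lambda = c / f = 3.0000e+08 / 2.4503e+10 = 0.01224340 m
BW = 70 * 0.01224340 / 2.0900 = 0.4101 deg

0.4101 deg


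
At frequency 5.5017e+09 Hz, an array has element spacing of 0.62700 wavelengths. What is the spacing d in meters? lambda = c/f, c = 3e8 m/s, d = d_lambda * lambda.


lambda = c / f = 3.0000e+08 / 5.5017e+09 = 0.05452860 m
d = 0.62700 * 0.05452860 = 0.03419 m

0.03419 m


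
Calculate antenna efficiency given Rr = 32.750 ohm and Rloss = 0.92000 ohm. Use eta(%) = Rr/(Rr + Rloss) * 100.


eta = 32.750 / (32.750 + 0.92000) * 100 = 97.27%

97.27%


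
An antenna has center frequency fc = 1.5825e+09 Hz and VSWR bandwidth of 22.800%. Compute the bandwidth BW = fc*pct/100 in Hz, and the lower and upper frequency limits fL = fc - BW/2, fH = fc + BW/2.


BW = 1.5825e+09 * 22.800/100 = 3.608100e+08 Hz
fL = 1.5825e+09 - 3.608100e+08/2 = 1.402e+09 Hz
fH = 1.5825e+09 + 3.608100e+08/2 = 1.763e+09 Hz

BW=3.608e+08 Hz, fL=1.402e+09 Hz, fH=1.763e+09 Hz


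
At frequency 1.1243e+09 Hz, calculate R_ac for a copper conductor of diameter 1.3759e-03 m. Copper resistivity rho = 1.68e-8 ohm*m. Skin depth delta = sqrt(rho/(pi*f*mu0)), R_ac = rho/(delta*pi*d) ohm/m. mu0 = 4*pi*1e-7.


delta = sqrt(1.68e-8 / (pi * 1.1243e+09 * 4*pi*1e-7)) = 1.945511e-06 m
R_ac = 1.68e-8 / (1.945511e-06 * pi * 1.3759e-03) = 1.998 ohm/m

1.998 ohm/m


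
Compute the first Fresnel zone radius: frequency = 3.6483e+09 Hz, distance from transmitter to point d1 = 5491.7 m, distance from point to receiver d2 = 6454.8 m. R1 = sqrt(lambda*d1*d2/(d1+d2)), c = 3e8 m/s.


lambda = c / f = 3.0000e+08 / 3.6483e+09 = 0.08223008 m
R1 = sqrt(0.08223008 * 5491.7 * 6454.8 / (5491.7 + 6454.8)) = 15.62 m

15.62 m


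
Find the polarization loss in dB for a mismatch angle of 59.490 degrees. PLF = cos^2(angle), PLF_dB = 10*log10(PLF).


PLF_linear = cos^2(59.490 deg) = 0.2577479
PLF_dB = 10 * log10(0.2577479) = -5.888 dB

-5.888 dB


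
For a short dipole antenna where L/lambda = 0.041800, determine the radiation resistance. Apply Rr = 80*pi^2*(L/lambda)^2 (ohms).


Rr = 80 * pi^2 * (0.041800)^2 = 80 * 9.869604 * 1.747240e-03 = 1.380 ohm

1.380 ohm


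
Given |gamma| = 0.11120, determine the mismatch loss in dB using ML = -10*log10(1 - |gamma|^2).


ML = -10 * log10(1 - 0.11120^2) = -10 * log10(0.98763456) = 0.05404 dB

0.05404 dB


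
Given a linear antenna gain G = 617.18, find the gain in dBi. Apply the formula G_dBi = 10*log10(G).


G_dBi = 10 * log10(617.18) = 27.90 dBi

27.90 dBi


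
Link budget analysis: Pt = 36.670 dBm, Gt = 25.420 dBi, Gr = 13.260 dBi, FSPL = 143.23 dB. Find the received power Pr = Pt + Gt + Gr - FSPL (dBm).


Pr = 36.670 + 25.420 + 13.260 - 143.23 = -67.88 dBm

-67.88 dBm


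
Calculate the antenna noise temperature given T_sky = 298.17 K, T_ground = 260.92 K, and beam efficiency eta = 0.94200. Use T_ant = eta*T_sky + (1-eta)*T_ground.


T_ant = 0.94200 * 298.17 + (1 - 0.94200) * 260.92 = 296.0 K

296.0 K


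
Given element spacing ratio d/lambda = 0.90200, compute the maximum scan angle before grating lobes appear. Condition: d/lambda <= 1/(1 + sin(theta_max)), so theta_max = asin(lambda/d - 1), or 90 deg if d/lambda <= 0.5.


lambda/d - 1 = 1/0.90200 - 1 = 0.1086475
theta_max = asin(0.1086475) = 6.237 deg

6.237 deg


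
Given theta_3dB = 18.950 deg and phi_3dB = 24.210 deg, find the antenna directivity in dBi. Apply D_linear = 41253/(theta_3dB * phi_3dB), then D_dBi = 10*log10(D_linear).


D_linear = 41253 / (18.950 * 24.210) = 89.91901
D_dBi = 10 * log10(89.91901) = 19.54 dBi

19.54 dBi


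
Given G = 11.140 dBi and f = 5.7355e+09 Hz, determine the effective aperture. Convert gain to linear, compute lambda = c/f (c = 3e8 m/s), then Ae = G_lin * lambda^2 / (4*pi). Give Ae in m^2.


lambda = c / f = 3.0000e+08 / 5.7355e+09 = 0.05230581 m
G_linear = 10^(11.140/10) = 13.00170
Ae = G_linear * lambda^2 / (4*pi) = 13.00170 * 0.05230581^2 / (4*pi) = 2.831e-03 m^2

2.831e-03 m^2


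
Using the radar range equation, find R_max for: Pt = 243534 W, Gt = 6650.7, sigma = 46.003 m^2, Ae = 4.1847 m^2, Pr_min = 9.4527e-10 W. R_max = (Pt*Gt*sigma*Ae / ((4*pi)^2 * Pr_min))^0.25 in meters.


R^4 = 243534*6650.7*46.003*4.1847 / ((4*pi)^2 * 9.4527e-10) = 2.088824e+18
R_max = 2.088824e+18^0.25 = 38017 m

38017 m


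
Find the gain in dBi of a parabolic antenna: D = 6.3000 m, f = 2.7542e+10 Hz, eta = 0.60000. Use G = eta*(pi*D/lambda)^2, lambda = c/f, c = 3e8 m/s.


lambda = c / f = 3.0000e+08 / 2.7542e+10 = 0.01089246 m
G_linear = 0.60000 * (pi * 6.3000 / 0.01089246)^2 = 1.980980e+06
G_dBi = 10 * log10(1.980980e+06) = 62.97 dBi

62.97 dBi


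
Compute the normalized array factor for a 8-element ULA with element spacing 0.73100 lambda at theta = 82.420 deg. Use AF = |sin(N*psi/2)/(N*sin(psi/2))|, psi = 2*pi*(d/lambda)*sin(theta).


psi = 2*pi*0.73100*sin(82.420 deg) = 4.552873 rad
AF = |sin(8*4.552873/2) / (8*sin(4.552873/2))| = 0.09781

0.09781


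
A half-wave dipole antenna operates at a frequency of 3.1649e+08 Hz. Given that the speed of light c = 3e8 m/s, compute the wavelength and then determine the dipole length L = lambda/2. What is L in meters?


lambda = c / f = 3.0000e+08 / 3.1649e+08 = 0.9478972 m
L = lambda / 2 = 0.9478972 / 2 = 0.4739 m

0.4739 m


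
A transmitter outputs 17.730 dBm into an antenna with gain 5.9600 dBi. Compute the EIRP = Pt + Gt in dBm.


EIRP = Pt + Gt = 17.730 + 5.9600 = 23.69 dBm

23.69 dBm


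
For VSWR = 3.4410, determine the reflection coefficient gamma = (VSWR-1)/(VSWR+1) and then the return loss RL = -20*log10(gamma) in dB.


gamma = (3.4410 - 1) / (3.4410 + 1) = 0.5496510
RL = -20 * log10(0.5496510) = 5.198 dB

5.198 dB


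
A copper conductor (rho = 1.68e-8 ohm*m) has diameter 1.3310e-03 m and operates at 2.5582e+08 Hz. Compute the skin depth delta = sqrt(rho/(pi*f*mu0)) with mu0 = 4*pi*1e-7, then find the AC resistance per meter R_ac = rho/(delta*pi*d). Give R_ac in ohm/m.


delta = sqrt(1.68e-8 / (pi * 2.5582e+08 * 4*pi*1e-7)) = 4.078566e-06 m
R_ac = 1.68e-8 / (4.078566e-06 * pi * 1.3310e-03) = 0.9851 ohm/m

0.9851 ohm/m


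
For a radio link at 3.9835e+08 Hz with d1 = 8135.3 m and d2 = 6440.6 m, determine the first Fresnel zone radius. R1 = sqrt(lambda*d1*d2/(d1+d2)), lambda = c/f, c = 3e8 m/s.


lambda = c / f = 3.0000e+08 / 3.9835e+08 = 0.7531066 m
R1 = sqrt(0.7531066 * 8135.3 * 6440.6 / (8135.3 + 6440.6)) = 52.03 m

52.03 m


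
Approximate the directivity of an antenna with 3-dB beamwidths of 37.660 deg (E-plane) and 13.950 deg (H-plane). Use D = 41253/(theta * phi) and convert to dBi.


D_linear = 41253 / (37.660 * 13.950) = 78.52375
D_dBi = 10 * log10(78.52375) = 18.95 dBi

18.95 dBi


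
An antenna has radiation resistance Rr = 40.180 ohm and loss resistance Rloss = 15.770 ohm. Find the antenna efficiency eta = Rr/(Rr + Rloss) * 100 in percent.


eta = 40.180 / (40.180 + 15.770) * 100 = 71.81%

71.81%


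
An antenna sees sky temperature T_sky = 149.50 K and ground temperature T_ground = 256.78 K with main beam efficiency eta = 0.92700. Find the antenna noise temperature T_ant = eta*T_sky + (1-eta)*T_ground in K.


T_ant = 0.92700 * 149.50 + (1 - 0.92700) * 256.78 = 157.3 K

157.3 K


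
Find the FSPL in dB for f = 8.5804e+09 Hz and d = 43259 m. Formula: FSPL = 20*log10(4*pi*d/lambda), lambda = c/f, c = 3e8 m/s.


lambda = c / f = 3.0000e+08 / 8.5804e+09 = 0.03496340 m
FSPL = 20 * log10(4*pi*43259/0.03496340) = 143.8 dB

143.8 dB


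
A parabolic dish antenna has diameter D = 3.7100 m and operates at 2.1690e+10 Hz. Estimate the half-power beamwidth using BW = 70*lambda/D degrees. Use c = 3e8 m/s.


lambda = c / f = 3.0000e+08 / 2.1690e+10 = 0.01383126 m
BW = 70 * 0.01383126 / 3.7100 = 0.2610 deg

0.2610 deg


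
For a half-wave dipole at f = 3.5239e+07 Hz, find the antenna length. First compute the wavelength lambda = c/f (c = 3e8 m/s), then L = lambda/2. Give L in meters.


lambda = c / f = 3.0000e+08 / 3.5239e+07 = 8.513295 m
L = lambda / 2 = 8.513295 / 2 = 4.257 m

4.257 m


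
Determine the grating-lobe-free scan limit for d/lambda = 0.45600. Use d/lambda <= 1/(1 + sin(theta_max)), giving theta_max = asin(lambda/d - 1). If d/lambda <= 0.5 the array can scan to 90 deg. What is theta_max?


lambda/d - 1 = 1/0.45600 - 1 = 1.192982 >= 1
d/lambda <= 0.5, so the array can scan to endfire without grating lobes: theta_max = 90 deg

90 deg


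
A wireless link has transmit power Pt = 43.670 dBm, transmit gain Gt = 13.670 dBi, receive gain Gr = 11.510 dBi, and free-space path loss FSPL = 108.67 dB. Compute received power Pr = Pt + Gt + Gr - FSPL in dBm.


Pr = 43.670 + 13.670 + 11.510 - 108.67 = -39.82 dBm

-39.82 dBm


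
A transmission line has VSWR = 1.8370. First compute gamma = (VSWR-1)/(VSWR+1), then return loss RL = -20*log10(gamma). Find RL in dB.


gamma = (1.8370 - 1) / (1.8370 + 1) = 0.2950300
RL = -20 * log10(0.2950300) = 10.60 dB

10.60 dB


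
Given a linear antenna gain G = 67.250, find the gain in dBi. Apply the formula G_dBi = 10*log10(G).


G_dBi = 10 * log10(67.250) = 18.28 dBi

18.28 dBi


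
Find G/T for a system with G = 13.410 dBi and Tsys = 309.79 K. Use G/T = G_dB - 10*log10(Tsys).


G/T = 13.410 - 10*log10(309.79) = 13.410 - 24.91067 = -11.50 dB/K

-11.50 dB/K


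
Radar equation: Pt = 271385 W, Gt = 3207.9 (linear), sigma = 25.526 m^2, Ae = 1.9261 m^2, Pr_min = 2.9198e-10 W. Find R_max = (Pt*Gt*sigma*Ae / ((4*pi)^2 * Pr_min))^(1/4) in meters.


R^4 = 271385*3207.9*25.526*1.9261 / ((4*pi)^2 * 2.9198e-10) = 9.283151e+17
R_max = 9.283151e+17^0.25 = 31040 m

31040 m


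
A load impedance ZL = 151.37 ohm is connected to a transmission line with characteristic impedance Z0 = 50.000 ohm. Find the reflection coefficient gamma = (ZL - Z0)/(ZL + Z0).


gamma = (151.37 - 50.000) / (151.37 + 50.000) = 0.5034

0.5034


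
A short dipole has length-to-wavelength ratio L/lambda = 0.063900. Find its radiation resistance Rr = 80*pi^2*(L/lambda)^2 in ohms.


Rr = 80 * pi^2 * (0.063900)^2 = 80 * 9.869604 * 4.083210e-03 = 3.224 ohm

3.224 ohm


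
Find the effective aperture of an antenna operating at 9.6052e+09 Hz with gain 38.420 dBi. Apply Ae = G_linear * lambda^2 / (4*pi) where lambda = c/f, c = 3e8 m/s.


lambda = c / f = 3.0000e+08 / 9.6052e+09 = 0.03123308 m
G_linear = 10^(38.420/10) = 6950.243
Ae = G_linear * lambda^2 / (4*pi) = 6950.243 * 0.03123308^2 / (4*pi) = 0.5395 m^2

0.5395 m^2


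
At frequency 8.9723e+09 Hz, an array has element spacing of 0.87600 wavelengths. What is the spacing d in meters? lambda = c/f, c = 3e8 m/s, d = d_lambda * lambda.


lambda = c / f = 3.0000e+08 / 8.9723e+09 = 0.03343624 m
d = 0.87600 * 0.03343624 = 0.02929 m

0.02929 m


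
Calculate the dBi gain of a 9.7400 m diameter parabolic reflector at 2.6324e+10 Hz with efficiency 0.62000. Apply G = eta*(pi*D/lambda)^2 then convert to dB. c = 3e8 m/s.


lambda = c / f = 3.0000e+08 / 2.6324e+10 = 0.01139644 m
G_linear = 0.62000 * (pi * 9.7400 / 0.01139644)^2 = 4.469623e+06
G_dBi = 10 * log10(4.469623e+06) = 66.50 dBi

66.50 dBi


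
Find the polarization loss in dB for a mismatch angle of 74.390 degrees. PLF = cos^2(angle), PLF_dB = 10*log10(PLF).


PLF_linear = cos^2(74.390 deg) = 0.07240831
PLF_dB = 10 * log10(0.07240831) = -11.40 dB

-11.40 dB


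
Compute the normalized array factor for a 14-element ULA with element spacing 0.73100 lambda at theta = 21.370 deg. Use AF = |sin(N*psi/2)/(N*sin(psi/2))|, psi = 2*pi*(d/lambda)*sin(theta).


psi = 2*pi*0.73100*sin(21.370 deg) = 1.673643 rad
AF = |sin(14*1.673643/2) / (14*sin(1.673643/2))| = 0.07233

0.07233


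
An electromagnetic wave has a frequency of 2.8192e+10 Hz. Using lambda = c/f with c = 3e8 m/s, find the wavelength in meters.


lambda = c / f = 3.0000e+08 / 2.8192e+10 = 0.01064 m

0.01064 m


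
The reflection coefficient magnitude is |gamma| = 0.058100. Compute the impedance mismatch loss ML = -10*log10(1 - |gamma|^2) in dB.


ML = -10 * log10(1 - 0.058100^2) = -10 * log10(0.99662439) = 0.01468 dB

0.01468 dB


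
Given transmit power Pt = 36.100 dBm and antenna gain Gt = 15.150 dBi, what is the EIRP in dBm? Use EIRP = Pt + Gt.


EIRP = Pt + Gt = 36.100 + 15.150 = 51.25 dBm

51.25 dBm


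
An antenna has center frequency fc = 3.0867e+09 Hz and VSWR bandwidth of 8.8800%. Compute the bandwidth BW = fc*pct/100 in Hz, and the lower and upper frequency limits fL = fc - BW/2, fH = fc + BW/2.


BW = 3.0867e+09 * 8.8800/100 = 2.740990e+08 Hz
fL = 3.0867e+09 - 2.740990e+08/2 = 2.950e+09 Hz
fH = 3.0867e+09 + 2.740990e+08/2 = 3.224e+09 Hz

BW=2.741e+08 Hz, fL=2.950e+09 Hz, fH=3.224e+09 Hz


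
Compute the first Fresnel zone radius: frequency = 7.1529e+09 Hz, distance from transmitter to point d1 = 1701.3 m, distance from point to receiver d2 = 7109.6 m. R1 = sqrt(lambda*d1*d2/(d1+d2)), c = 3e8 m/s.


lambda = c / f = 3.0000e+08 / 7.1529e+09 = 0.04194103 m
R1 = sqrt(0.04194103 * 1701.3 * 7109.6 / (1701.3 + 7109.6)) = 7.588 m

7.588 m


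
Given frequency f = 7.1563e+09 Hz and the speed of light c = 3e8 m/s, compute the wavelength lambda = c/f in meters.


lambda = c / f = 3.0000e+08 / 7.1563e+09 = 0.04192 m

0.04192 m


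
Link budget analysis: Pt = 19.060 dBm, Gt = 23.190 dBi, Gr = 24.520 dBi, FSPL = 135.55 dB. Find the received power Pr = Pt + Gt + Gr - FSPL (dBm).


Pr = 19.060 + 23.190 + 24.520 - 135.55 = -68.78 dBm

-68.78 dBm


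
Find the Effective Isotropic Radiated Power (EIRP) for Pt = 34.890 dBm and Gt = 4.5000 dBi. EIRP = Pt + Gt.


EIRP = Pt + Gt = 34.890 + 4.5000 = 39.39 dBm

39.39 dBm


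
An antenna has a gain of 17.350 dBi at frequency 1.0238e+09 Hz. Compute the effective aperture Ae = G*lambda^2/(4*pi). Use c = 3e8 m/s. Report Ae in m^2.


lambda = c / f = 3.0000e+08 / 1.0238e+09 = 0.2930260 m
G_linear = 10^(17.350/10) = 54.32503
Ae = G_linear * lambda^2 / (4*pi) = 54.32503 * 0.2930260^2 / (4*pi) = 0.3712 m^2

0.3712 m^2


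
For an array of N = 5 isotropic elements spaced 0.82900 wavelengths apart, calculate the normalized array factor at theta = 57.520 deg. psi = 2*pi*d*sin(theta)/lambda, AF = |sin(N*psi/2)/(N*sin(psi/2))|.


psi = 2*pi*0.82900*sin(57.520 deg) = 4.394001 rad
AF = |sin(5*4.394001/2) / (5*sin(4.394001/2))| = 0.2468

0.2468


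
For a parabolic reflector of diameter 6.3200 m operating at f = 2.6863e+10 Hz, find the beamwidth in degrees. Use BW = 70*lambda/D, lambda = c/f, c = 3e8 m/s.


lambda = c / f = 3.0000e+08 / 2.6863e+10 = 0.01116778 m
BW = 70 * 0.01116778 / 6.3200 = 0.1237 deg

0.1237 deg


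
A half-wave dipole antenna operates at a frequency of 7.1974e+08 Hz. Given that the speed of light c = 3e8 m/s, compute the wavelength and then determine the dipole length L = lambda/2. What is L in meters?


lambda = c / f = 3.0000e+08 / 7.1974e+08 = 0.4168172 m
L = lambda / 2 = 0.4168172 / 2 = 0.2084 m

0.2084 m


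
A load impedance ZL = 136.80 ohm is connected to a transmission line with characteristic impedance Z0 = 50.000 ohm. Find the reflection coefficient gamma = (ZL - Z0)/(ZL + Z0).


gamma = (136.80 - 50.000) / (136.80 + 50.000) = 0.4647

0.4647


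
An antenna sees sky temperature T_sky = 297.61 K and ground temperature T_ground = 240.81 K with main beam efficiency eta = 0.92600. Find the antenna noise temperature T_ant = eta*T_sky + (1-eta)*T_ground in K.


T_ant = 0.92600 * 297.61 + (1 - 0.92600) * 240.81 = 293.4 K

293.4 K


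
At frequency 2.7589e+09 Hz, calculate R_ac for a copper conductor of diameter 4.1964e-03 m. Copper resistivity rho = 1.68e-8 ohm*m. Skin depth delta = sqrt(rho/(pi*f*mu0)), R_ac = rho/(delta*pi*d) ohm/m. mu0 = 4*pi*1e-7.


delta = sqrt(1.68e-8 / (pi * 2.7589e+09 * 4*pi*1e-7)) = 1.241958e-06 m
R_ac = 1.68e-8 / (1.241958e-06 * pi * 4.1964e-03) = 1.026 ohm/m

1.026 ohm/m


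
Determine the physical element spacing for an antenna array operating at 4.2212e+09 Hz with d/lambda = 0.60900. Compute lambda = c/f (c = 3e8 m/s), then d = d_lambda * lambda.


lambda = c / f = 3.0000e+08 / 4.2212e+09 = 0.07106984 m
d = 0.60900 * 0.07106984 = 0.04328 m

0.04328 m


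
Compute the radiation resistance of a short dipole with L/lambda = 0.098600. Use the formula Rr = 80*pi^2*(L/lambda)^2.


Rr = 80 * pi^2 * (0.098600)^2 = 80 * 9.869604 * 9.721960e-03 = 7.676 ohm

7.676 ohm


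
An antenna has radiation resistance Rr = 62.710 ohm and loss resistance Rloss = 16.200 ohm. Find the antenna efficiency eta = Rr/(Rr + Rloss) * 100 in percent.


eta = 62.710 / (62.710 + 16.200) * 100 = 79.47%

79.47%


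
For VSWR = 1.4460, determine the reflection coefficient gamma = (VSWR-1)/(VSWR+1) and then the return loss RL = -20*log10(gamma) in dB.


gamma = (1.4460 - 1) / (1.4460 + 1) = 0.1823385
RL = -20 * log10(0.1823385) = 14.78 dB

14.78 dB


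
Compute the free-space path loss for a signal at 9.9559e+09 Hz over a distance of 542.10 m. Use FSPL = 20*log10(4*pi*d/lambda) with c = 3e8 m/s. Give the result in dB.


lambda = c / f = 3.0000e+08 / 9.9559e+09 = 0.03013289 m
FSPL = 20 * log10(4*pi*542.10/0.03013289) = 107.1 dB

107.1 dB


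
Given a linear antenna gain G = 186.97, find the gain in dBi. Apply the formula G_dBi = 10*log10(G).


G_dBi = 10 * log10(186.97) = 22.72 dBi

22.72 dBi


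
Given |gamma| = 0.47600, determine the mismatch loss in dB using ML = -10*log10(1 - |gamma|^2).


ML = -10 * log10(1 - 0.47600^2) = -10 * log10(0.773424) = 1.116 dB

1.116 dB


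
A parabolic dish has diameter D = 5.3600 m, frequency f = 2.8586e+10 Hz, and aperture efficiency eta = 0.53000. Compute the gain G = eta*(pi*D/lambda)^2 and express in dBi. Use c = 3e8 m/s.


lambda = c / f = 3.0000e+08 / 2.8586e+10 = 0.01049465 m
G_linear = 0.53000 * (pi * 5.3600 / 0.01049465)^2 = 1.364487e+06
G_dBi = 10 * log10(1.364487e+06) = 61.35 dBi

61.35 dBi


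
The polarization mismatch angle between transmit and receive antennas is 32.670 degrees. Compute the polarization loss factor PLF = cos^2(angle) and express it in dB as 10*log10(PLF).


PLF_linear = cos^2(32.670 deg) = 0.7086164
PLF_dB = 10 * log10(0.7086164) = -1.496 dB

-1.496 dB


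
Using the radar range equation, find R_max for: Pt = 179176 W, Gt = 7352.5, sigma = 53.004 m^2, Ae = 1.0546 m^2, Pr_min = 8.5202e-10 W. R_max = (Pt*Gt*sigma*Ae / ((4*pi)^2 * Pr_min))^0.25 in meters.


R^4 = 179176*7352.5*53.004*1.0546 / ((4*pi)^2 * 8.5202e-10) = 5.473206e+17
R_max = 5.473206e+17^0.25 = 27199 m

27199 m


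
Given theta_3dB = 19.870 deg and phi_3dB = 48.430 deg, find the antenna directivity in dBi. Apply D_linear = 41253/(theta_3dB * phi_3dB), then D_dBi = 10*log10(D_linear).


D_linear = 41253 / (19.870 * 48.430) = 42.86898
D_dBi = 10 * log10(42.86898) = 16.32 dBi

16.32 dBi


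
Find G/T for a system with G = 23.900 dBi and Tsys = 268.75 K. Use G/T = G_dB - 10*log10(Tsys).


G/T = 23.900 - 10*log10(268.75) = 23.900 - 24.29348 = -0.3935 dB/K

-0.3935 dB/K


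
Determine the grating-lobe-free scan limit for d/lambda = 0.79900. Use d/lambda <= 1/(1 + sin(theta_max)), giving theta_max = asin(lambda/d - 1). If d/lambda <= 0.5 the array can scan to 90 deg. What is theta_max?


lambda/d - 1 = 1/0.79900 - 1 = 0.2515645
theta_max = asin(0.2515645) = 14.57 deg

14.57 deg


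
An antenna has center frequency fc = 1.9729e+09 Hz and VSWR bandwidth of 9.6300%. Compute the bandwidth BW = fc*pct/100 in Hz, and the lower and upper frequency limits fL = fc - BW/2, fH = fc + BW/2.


BW = 1.9729e+09 * 9.6300/100 = 1.899903e+08 Hz
fL = 1.9729e+09 - 1.899903e+08/2 = 1.878e+09 Hz
fH = 1.9729e+09 + 1.899903e+08/2 = 2.068e+09 Hz

BW=1.900e+08 Hz, fL=1.878e+09 Hz, fH=2.068e+09 Hz


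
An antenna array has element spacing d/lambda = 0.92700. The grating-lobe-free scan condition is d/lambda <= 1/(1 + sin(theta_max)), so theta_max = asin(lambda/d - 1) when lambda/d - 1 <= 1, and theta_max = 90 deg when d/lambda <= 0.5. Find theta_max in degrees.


lambda/d - 1 = 1/0.92700 - 1 = 0.07874865
theta_max = asin(0.07874865) = 4.517 deg

4.517 deg


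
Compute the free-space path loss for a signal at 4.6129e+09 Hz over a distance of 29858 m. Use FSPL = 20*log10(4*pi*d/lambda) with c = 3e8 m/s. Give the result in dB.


lambda = c / f = 3.0000e+08 / 4.6129e+09 = 0.06503501 m
FSPL = 20 * log10(4*pi*29858/0.06503501) = 135.2 dB

135.2 dB


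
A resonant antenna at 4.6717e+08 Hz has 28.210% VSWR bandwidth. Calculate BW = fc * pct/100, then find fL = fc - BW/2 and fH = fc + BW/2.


BW = 4.6717e+08 * 28.210/100 = 1.317887e+08 Hz
fL = 4.6717e+08 - 1.317887e+08/2 = 4.013e+08 Hz
fH = 4.6717e+08 + 1.317887e+08/2 = 5.331e+08 Hz

BW=1.318e+08 Hz, fL=4.013e+08 Hz, fH=5.331e+08 Hz


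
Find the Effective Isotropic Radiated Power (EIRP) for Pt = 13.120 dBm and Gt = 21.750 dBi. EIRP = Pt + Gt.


EIRP = Pt + Gt = 13.120 + 21.750 = 34.87 dBm

34.87 dBm


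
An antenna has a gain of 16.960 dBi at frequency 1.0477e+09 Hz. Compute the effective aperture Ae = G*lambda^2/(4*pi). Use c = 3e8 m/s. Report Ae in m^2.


lambda = c / f = 3.0000e+08 / 1.0477e+09 = 0.2863415 m
G_linear = 10^(16.960/10) = 49.65923
Ae = G_linear * lambda^2 / (4*pi) = 49.65923 * 0.2863415^2 / (4*pi) = 0.3240 m^2

0.3240 m^2


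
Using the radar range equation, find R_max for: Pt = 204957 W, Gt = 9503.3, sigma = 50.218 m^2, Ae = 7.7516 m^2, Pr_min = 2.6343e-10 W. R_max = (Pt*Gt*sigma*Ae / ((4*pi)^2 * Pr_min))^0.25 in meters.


R^4 = 204957*9503.3*50.218*7.7516 / ((4*pi)^2 * 2.6343e-10) = 1.822649e+19
R_max = 1.822649e+19^0.25 = 65339 m

65339 m


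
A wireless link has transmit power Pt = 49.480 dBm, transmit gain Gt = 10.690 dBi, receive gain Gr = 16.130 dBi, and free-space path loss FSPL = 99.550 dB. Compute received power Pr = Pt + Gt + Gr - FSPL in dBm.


Pr = 49.480 + 10.690 + 16.130 - 99.550 = -23.25 dBm

-23.25 dBm


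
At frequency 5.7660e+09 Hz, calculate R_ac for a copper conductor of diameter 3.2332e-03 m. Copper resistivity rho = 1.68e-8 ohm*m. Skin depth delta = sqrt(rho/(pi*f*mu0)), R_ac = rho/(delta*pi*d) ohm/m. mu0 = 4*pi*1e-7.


delta = sqrt(1.68e-8 / (pi * 5.7660e+09 * 4*pi*1e-7)) = 8.590876e-07 m
R_ac = 1.68e-8 / (8.590876e-07 * pi * 3.2332e-03) = 1.925 ohm/m

1.925 ohm/m


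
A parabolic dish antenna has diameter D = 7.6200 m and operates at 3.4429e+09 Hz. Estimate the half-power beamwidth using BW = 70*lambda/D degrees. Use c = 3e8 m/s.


lambda = c / f = 3.0000e+08 / 3.4429e+09 = 0.08713584 m
BW = 70 * 0.08713584 / 7.6200 = 0.8005 deg

0.8005 deg


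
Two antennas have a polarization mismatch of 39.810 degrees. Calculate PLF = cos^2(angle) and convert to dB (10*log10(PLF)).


PLF_linear = cos^2(39.810 deg) = 0.5900879
PLF_dB = 10 * log10(0.5900879) = -2.291 dB

-2.291 dB


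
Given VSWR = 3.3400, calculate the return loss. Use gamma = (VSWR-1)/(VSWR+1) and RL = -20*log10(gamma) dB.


gamma = (3.3400 - 1) / (3.3400 + 1) = 0.5391705
RL = -20 * log10(0.5391705) = 5.365 dB

5.365 dB


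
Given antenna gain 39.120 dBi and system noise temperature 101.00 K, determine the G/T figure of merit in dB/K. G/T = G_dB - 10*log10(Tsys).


G/T = 39.120 - 10*log10(101.00) = 39.120 - 20.04321 = 19.08 dB/K

19.08 dB/K


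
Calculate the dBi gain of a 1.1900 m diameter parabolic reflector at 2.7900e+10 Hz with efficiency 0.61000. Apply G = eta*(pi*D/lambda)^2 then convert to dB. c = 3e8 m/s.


lambda = c / f = 3.0000e+08 / 2.7900e+10 = 0.01075269 m
G_linear = 0.61000 * (pi * 1.1900 / 0.01075269)^2 = 73737.64
G_dBi = 10 * log10(73737.64) = 48.68 dBi

48.68 dBi


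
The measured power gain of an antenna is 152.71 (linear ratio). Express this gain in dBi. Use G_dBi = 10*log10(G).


G_dBi = 10 * log10(152.71) = 21.84 dBi

21.84 dBi


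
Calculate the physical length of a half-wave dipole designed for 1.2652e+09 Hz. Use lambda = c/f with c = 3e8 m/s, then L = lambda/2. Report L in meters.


lambda = c / f = 3.0000e+08 / 1.2652e+09 = 0.2371167 m
L = lambda / 2 = 0.2371167 / 2 = 0.1186 m

0.1186 m


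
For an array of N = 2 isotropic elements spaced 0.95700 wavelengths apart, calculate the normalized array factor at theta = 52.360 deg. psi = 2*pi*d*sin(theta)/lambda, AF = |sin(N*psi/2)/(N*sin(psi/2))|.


psi = 2*pi*0.95700*sin(52.360 deg) = 4.761482 rad
AF = |sin(2*4.761482/2) / (2*sin(4.761482/2))| = 0.7242

0.7242


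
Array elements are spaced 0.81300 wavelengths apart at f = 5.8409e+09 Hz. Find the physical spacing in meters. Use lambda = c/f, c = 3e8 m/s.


lambda = c / f = 3.0000e+08 / 5.8409e+09 = 0.05136195 m
d = 0.81300 * 0.05136195 = 0.04176 m

0.04176 m


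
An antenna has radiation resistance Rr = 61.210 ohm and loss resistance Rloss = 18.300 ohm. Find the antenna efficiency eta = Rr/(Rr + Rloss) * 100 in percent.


eta = 61.210 / (61.210 + 18.300) * 100 = 76.98%

76.98%


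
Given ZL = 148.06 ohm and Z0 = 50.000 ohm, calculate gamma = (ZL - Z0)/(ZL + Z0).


gamma = (148.06 - 50.000) / (148.06 + 50.000) = 0.4951

0.4951


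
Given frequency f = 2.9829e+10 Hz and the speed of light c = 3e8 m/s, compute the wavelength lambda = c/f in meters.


lambda = c / f = 3.0000e+08 / 2.9829e+10 = 0.01006 m

0.01006 m


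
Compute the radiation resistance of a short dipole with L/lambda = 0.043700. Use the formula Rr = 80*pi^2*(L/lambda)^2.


Rr = 80 * pi^2 * (0.043700)^2 = 80 * 9.869604 * 1.909690e-03 = 1.508 ohm

1.508 ohm


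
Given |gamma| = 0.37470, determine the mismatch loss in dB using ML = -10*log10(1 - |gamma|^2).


ML = -10 * log10(1 - 0.37470^2) = -10 * log10(0.85959991) = 0.6570 dB

0.6570 dB


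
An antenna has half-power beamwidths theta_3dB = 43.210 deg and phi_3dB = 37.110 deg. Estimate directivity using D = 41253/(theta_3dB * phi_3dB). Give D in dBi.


D_linear = 41253 / (43.210 * 37.110) = 25.72648
D_dBi = 10 * log10(25.72648) = 14.10 dBi

14.10 dBi


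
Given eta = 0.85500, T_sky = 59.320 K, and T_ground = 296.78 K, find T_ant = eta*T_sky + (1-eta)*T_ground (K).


T_ant = 0.85500 * 59.320 + (1 - 0.85500) * 296.78 = 93.75 K

93.75 K


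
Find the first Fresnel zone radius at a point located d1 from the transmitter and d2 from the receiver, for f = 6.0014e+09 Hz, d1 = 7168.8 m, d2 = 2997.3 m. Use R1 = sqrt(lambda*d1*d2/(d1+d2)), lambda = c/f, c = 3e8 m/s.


lambda = c / f = 3.0000e+08 / 6.0014e+09 = 0.04998834 m
R1 = sqrt(0.04998834 * 7168.8 * 2997.3 / (7168.8 + 2997.3)) = 10.28 m

10.28 m


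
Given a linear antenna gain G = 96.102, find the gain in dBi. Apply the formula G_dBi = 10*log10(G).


G_dBi = 10 * log10(96.102) = 19.83 dBi

19.83 dBi


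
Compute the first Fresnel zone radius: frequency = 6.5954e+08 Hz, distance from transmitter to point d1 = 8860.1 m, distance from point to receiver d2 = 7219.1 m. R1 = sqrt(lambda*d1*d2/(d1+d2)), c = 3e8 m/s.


lambda = c / f = 3.0000e+08 / 6.5954e+08 = 0.4548625 m
R1 = sqrt(0.4548625 * 8860.1 * 7219.1 / (8860.1 + 7219.1)) = 42.54 m

42.54 m


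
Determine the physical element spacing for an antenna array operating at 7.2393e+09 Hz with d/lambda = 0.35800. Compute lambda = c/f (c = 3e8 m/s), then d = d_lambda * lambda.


lambda = c / f = 3.0000e+08 / 7.2393e+09 = 0.04144047 m
d = 0.35800 * 0.04144047 = 0.01484 m

0.01484 m


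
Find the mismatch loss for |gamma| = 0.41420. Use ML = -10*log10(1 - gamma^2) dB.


ML = -10 * log10(1 - 0.41420^2) = -10 * log10(0.82843836) = 0.8174 dB

0.8174 dB


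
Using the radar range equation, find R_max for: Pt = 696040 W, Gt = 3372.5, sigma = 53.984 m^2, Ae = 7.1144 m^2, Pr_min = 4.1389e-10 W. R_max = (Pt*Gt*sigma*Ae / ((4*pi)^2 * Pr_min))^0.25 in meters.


R^4 = 696040*3372.5*53.984*7.1144 / ((4*pi)^2 * 4.1389e-10) = 1.379383e+19
R_max = 1.379383e+19^0.25 = 60943 m

60943 m


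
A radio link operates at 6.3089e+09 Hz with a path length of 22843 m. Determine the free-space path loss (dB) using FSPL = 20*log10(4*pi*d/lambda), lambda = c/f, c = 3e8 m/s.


lambda = c / f = 3.0000e+08 / 6.3089e+09 = 0.04755187 m
FSPL = 20 * log10(4*pi*22843/0.04755187) = 135.6 dB

135.6 dB


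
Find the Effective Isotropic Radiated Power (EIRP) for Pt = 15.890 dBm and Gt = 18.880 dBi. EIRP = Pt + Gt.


EIRP = Pt + Gt = 15.890 + 18.880 = 34.77 dBm

34.77 dBm


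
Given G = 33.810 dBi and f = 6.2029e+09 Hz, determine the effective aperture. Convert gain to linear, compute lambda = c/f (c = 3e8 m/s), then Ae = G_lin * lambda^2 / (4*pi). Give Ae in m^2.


lambda = c / f = 3.0000e+08 / 6.2029e+09 = 0.04836447 m
G_linear = 10^(33.810/10) = 2404.363
Ae = G_linear * lambda^2 / (4*pi) = 2404.363 * 0.04836447^2 / (4*pi) = 0.4476 m^2

0.4476 m^2


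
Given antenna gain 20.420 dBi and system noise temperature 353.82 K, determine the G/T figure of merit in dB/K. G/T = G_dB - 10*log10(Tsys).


G/T = 20.420 - 10*log10(353.82) = 20.420 - 25.48782 = -5.068 dB/K

-5.068 dB/K


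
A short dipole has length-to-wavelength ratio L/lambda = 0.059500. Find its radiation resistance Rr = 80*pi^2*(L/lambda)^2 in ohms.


Rr = 80 * pi^2 * (0.059500)^2 = 80 * 9.869604 * 3.540250e-03 = 2.795 ohm

2.795 ohm


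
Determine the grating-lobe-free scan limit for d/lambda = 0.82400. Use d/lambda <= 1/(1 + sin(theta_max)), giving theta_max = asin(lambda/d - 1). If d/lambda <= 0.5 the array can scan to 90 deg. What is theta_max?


lambda/d - 1 = 1/0.82400 - 1 = 0.2135922
theta_max = asin(0.2135922) = 12.33 deg

12.33 deg


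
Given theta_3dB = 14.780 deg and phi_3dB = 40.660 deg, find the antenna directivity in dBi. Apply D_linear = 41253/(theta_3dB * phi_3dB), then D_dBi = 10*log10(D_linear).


D_linear = 41253 / (14.780 * 40.660) = 68.64576
D_dBi = 10 * log10(68.64576) = 18.37 dBi

18.37 dBi


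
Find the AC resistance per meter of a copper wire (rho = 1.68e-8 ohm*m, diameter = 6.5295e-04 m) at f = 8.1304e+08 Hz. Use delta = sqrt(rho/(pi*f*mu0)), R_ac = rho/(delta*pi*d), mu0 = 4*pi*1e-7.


delta = sqrt(1.68e-8 / (pi * 8.1304e+08 * 4*pi*1e-7)) = 2.287804e-06 m
R_ac = 1.68e-8 / (2.287804e-06 * pi * 6.5295e-04) = 3.580 ohm/m

3.580 ohm/m
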